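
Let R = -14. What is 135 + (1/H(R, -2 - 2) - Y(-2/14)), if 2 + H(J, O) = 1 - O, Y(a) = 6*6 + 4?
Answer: 286/3 ≈ 95.333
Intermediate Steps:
Y(a) = 40 (Y(a) = 36 + 4 = 40)
H(J, O) = -1 - O (H(J, O) = -2 + (1 - O) = -1 - O)
135 + (1/H(R, -2 - 2) - Y(-2/14)) = 135 + (1/(-1 - (-2 - 2)) - 1*40) = 135 + (1/(-1 - 1*(-4)) - 40) = 135 + (1/(-1 + 4) - 40) = 135 + (1/3 - 40) = 135 + (⅓ - 40) = 135 - 119/3 = 286/3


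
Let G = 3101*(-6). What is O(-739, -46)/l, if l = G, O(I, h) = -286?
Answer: 143/9303 ≈ 0.015371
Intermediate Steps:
G = -18606
l = -18606
O(-739, -46)/l = -286/(-18606) = -286*(-1/18606) = 143/9303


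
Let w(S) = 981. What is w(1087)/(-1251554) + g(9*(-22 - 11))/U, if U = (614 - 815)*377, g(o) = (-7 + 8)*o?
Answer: 99124767/31613002486 ≈ 0.0031356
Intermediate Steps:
g(o) = o (g(o) = 1*o = o)
U = -75777 (U = -201*377 = -75777)
w(1087)/(-1251554) + g(9*(-22 - 11))/U = 981/(-1251554) + (9*(-22 - 11))/(-75777) = 981*(-1/1251554) + (9*(-33))*(-1/75777) = -981/1251554 - 297*(-1/75777) = -981/1251554 + 99/25259 = 99124767/31613002486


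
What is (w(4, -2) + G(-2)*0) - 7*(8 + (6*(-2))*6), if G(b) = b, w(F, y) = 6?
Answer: 454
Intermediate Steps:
(w(4, -2) + G(-2)*0) - 7*(8 + (6*(-2))*6) = (6 - 2*0) - 7*(8 + (6*(-2))*6) = (6 + 0) - 7*(8 - 12*6) = 6 - 7*(8 - 72) = 6 - 7*(-64) = 6 + 448 = 454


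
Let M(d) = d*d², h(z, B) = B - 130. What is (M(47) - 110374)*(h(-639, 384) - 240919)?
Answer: 1576596415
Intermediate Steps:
h(z, B) = -130 + B
M(d) = d³
(M(47) - 110374)*(h(-639, 384) - 240919) = (47³ - 110374)*((-130 + 384) - 240919) = (103823 - 110374)*(254 - 240919) = -6551*(-240665) = 1576596415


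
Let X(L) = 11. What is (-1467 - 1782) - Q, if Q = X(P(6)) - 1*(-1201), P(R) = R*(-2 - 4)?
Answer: -4461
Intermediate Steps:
P(R) = -6*R (P(R) = R*(-6) = -6*R)
Q = 1212 (Q = 11 - 1*(-1201) = 11 + 1201 = 1212)
(-1467 - 1782) - Q = (-1467 - 1782) - 1*1212 = -3249 - 1212 = -4461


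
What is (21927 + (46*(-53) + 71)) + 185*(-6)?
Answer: 18450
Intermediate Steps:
(21927 + (46*(-53) + 71)) + 185*(-6) = (21927 + (-2438 + 71)) - 1110 = (21927 - 2367) - 1110 = 19560 - 1110 = 18450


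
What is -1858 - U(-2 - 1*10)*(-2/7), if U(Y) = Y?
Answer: -13030/7 ≈ -1861.4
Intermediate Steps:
-1858 - U(-2 - 1*10)*(-2/7) = -1858 - (-2 - 1*10)*(-2/7) = -1858 - (-2 - 10)*(-2*⅐) = -1858 - (-12)*(-2)/7 = -1858 - 1*24/7 = -1858 - 24/7 = -13030/7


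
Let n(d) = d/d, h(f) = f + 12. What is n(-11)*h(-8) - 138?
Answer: -134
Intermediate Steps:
h(f) = 12 + f
n(d) = 1
n(-11)*h(-8) - 138 = 1*(12 - 8) - 138 = 1*4 - 138 = 4 - 138 = -134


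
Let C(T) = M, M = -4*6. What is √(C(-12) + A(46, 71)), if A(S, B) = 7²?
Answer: 5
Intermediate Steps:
M = -24
C(T) = -24
A(S, B) = 49
√(C(-12) + A(46, 71)) = √(-24 + 49) = √25 = 5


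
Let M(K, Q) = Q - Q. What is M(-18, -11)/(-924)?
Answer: 0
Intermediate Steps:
M(K, Q) = 0
M(-18, -11)/(-924) = 0/(-924) = 0*(-1/924) = 0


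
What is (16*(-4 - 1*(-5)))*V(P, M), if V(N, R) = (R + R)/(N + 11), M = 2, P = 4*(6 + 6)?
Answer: 64/59 ≈ 1.0847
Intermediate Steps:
P = 48 (P = 4*12 = 48)
V(N, R) = 2*R/(11 + N) (V(N, R) = (2*R)/(11 + N) = 2*R/(11 + N))
(16*(-4 - 1*(-5)))*V(P, M) = (16*(-4 - 1*(-5)))*(2*2/(11 + 48)) = (16*(-4 + 5))*(2*2/59) = (16*1)*(2*2*(1/59)) = 16*(4/59) = 64/59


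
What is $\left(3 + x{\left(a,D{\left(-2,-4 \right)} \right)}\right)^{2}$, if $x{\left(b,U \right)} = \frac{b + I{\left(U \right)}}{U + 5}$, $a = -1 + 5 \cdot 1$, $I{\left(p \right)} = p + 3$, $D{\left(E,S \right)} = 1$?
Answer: $\frac{169}{9} \approx 18.778$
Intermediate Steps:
$I{\left(p \right)} = 3 + p$
$a = 4$ ($a = -1 + 5 = 4$)
$x{\left(b,U \right)} = \frac{3 + U + b}{5 + U}$ ($x{\left(b,U \right)} = \frac{b + \left(3 + U\right)}{U + 5} = \frac{3 + U + b}{5 + U}$)
$\left(3 + x{\left(a,D{\left(-2,-4 \right)} \right)}\right)^{2} = \left(3 + \frac{3 + 1 + 4}{5 + 1}\right)^{2} = \left(3 + \frac{1}{6} \cdot 8\right)^{2} = \left(3 + \frac{4}{3}\right)^{2} = \left(\frac{13}{3}\right)^{2} = \frac{169}{9}$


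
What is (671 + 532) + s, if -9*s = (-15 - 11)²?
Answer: 10151/9 ≈ 1127.9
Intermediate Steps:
s = -676/9 (s = -(-15 - 11)²/9 = -⅑*(-26)² = -⅑*676 = -676/9 ≈ -75.111)
(671 + 532) + s = (671 + 532) - 676/9 = 1203 - 676/9 = 10151/9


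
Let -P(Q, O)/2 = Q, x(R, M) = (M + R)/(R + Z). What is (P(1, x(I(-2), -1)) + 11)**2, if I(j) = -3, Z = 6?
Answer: 81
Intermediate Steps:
x(R, M) = (M + R)/(6 + R) (x(R, M) = (M + R)/(R + 6) = (M + R)/(6 + R))
P(Q, O) = -2*Q
(P(1, x(I(-2), -1)) + 11)**2 = (-2*1 + 11)**2 = (-2 + 11)**2 = 9**2 = 81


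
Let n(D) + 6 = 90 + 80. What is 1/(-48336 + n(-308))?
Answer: -1/48172 ≈ -2.0759e-5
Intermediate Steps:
n(D) = 164 (n(D) = -6 + (90 + 80) = -6 + 170 = 164)
1/(-48336 + n(-308)) = 1/(-48336 + 164) = 1/(-48172) = -1/48172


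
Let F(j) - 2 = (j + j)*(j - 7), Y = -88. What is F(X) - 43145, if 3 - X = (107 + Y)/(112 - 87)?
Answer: -26977703/625 ≈ -43164.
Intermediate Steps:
X = 56/25 (X = 3 - (107 - 88)/(112 - 87) = 3 - 19/25 = 56/25 ≈ 2.2400)
F(j) = 2 + 2*j*(-7 + j) (F(j) = 2 + (j + j)*(j - 7) = 2 + (2*j)*(-7 + j) = 2 + 2*j*(-7 + j))
F(X) - 43145 = (2 - 14*56/25 + 2*(56/25)²) - 43145 = (2 - 784/25 + 2*(3136/625)) - 43145 = (2 - 784/25 + 6272/625) - 43145 = -12078/625 - 43145 = -26977703/625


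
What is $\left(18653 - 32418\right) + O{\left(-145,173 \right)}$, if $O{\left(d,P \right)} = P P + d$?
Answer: $16019$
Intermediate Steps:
$O{\left(d,P \right)} = d + P^{2}$ ($O{\left(d,P \right)} = P^{2} + d = d + P^{2}$)
$\left(18653 - 32418\right) + O{\left(-145,173 \right)} = \left(18653 - 32418\right) - \left(145 - 173^{2}\right) = -13765 + \left(-145 + 29929\right) = -13765 + 29784 = 16019$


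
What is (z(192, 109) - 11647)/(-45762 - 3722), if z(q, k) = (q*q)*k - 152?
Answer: -4006377/49484 ≈ -80.963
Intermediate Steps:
z(q, k) = -152 + k*q² (z(q, k) = q²*k - 152 = k*q² - 152 = -152 + k*q²)
(z(192, 109) - 11647)/(-45762 - 3722) = ((-152 + 109*192²) - 11647)/(-45762 - 3722) = ((-152 + 109*36864) - 11647)/(-49484) = ((-152 + 4018176) - 11647)*(-1/49484) = (4018024 - 11647)*(-1/49484) = 4006377*(-1/49484) = -4006377/49484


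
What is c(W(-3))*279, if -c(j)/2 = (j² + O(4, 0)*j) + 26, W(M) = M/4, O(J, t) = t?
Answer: -118575/8 ≈ -14822.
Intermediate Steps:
W(M) = M/4 (W(M) = M*(¼) = M/4)
c(j) = -52 - 2*j² (c(j) = -2*((j² + 0*j) + 26) = -2*((j² + 0) + 26) = -2*(j² + 26) = -2*(26 + j²) = -52 - 2*j²)
c(W(-3))*279 = (-52 - 2*((¼)*(-3))²)*279 = (-52 - 2*(-¾)²)*279 = (-52 - 2*9/16)*279 = (-52 - 9/8)*279 = -425/8*279 = -118575/8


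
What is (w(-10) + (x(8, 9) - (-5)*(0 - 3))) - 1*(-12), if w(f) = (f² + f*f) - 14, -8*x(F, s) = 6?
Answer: 729/4 ≈ 182.25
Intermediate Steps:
x(F, s) = -¾ (x(F, s) = -⅛*6 = -¾)
w(f) = -14 + 2*f² (w(f) = (f² + f²) - 14 = 2*f² - 14 = -14 + 2*f²)
(w(-10) + (x(8, 9) - (-5)*(0 - 3))) - 1*(-12) = ((-14 + 2*(-10)²) + (-¾ - (-5)*(0 - 3))) - 1*(-12) = ((-14 + 2*100) + (-¾ - (-5)*(-3))) + 12 = ((-14 + 200) + (-¾ - 1*15)) + 12 = (186 + (-¾ - 15)) + 12 = (186 - 63/4) + 12 = 681/4 + 12 = 729/4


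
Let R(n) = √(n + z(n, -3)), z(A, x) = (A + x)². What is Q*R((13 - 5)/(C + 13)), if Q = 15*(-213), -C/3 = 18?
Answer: -3195*√16833/41 ≈ -10110.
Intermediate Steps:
C = -54 (C = -3*18 = -54)
Q = -3195
R(n) = √(n + (-3 + n)²) (R(n) = √(n + (n - 3)²) = √(n + (-3 + n)²))
Q*R((13 - 5)/(C + 13)) = -3195*√((13 - 5)/(-54 + 13) + (-3 + (13 - 5)/(-54 + 13))²) = -3195*√(8/(-41) + (-3 + 8/(-41))²) = -3195*√(8*(-1/41) + (-3 + 8*(-1/41))²) = -3195*√(-8/41 + (-3 - 8/41)²) = -3195*√(-8/41 + (-131/41)²) = -3195*√(-8/41 + 17161/1681) = -3195*√16833/41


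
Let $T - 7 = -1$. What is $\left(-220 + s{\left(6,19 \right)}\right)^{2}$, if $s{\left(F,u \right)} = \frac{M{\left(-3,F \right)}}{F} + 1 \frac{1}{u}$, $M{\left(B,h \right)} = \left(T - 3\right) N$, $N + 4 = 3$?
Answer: $\frac{70174129}{1444} \approx 48597.0$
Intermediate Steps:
$T = 6$ ($T = 7 - 1 = 6$)
$N = -1$ ($N = -4 + 3 = -1$)
$M{\left(B,h \right)} = -3$ ($M{\left(B,h \right)} = \left(6 - 3\right) \left(-1\right) = 3 \left(-1\right) = -3$)
$s{\left(F,u \right)} = \frac{1}{u} - \frac{3}{F}$ ($s{\left(F,u \right)} = - \frac{3}{F} + 1 \frac{1}{u} = - \frac{3}{F} + \frac{1}{u} = \frac{1}{u} - \frac{3}{F}$)
$\left(-220 + s{\left(6,19 \right)}\right)^{2} = \left(-220 + \left(\frac{1}{19} - \frac{3}{6}\right)\right)^{2} = \left(-220 + \left(\frac{1}{19} - \frac{1}{2}\right)\right)^{2} = \left(-220 - \frac{17}{38}\right)^{2} = \left(- \frac{8377}{38}\right)^{2} = \frac{70174129}{1444}$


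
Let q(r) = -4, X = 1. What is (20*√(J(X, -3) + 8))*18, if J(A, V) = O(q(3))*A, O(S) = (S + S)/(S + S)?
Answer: 1080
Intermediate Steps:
O(S) = 1 (O(S) = (2*S)/((2*S)) = (2*S)*(1/(2*S)) = 1)
J(A, V) = A (J(A, V) = 1*A = A)
(20*√(J(X, -3) + 8))*18 = (20*√(1 + 8))*18 = (20*√9)*18 = (20*3)*18 = 60*18 = 1080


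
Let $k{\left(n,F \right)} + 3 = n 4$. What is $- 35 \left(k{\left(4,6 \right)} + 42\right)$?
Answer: $-1925$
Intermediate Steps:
$k{\left(n,F \right)} = -3 + 4 n$ ($k{\left(n,F \right)} = -3 + n 4 = -3 + 4 n$)
$- 35 \left(k{\left(4,6 \right)} + 42\right) = - 35 \left(\left(-3 + 4 \cdot 4\right) + 42\right) = - 35 \left(\left(-3 + 16\right) + 42\right) = - 35 \left(13 + 42\right) = \left(-35\right) 55 = -1925$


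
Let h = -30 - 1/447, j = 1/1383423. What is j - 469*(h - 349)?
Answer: 36640034704555/206130027 ≈ 1.7775e+5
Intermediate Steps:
j = 1/1383423 ≈ 7.2284e-7
h = -13411/447 (h = -30 - 1*1/447 = -30 - 1/447 = -13411/447 ≈ -30.002)
j - 469*(h - 349) = 1/1383423 - 469*(-13411/447 - 349) = 1/1383423 - 469*(-169414)/447 = 1/1383423 - 1*(-79455166/447) = 1/1383423 + 79455166/447 = 36640034704555/206130027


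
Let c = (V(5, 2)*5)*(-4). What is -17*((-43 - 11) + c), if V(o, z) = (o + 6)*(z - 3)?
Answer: -2822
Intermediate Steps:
V(o, z) = (-3 + z)*(6 + o) (V(o, z) = (6 + o)*(-3 + z) = (-3 + z)*(6 + o))
c = 220 (c = ((-18 - 3*5 + 6*2 + 5*2)*5)*(-4) = ((-18 - 15 + 12 + 10)*5)*(-4) = -11*5*(-4) = -55*(-4) = 220)
-17*((-43 - 11) + c) = -17*((-43 - 11) + 220) = -17*(-54 + 220) = -17*166 = -2822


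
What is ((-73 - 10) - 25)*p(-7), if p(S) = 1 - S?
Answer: -864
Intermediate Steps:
((-73 - 10) - 25)*p(-7) = ((-73 - 10) - 25)*(1 - 1*(-7)) = (-83 - 25)*(1 + 7) = -108*8 = -864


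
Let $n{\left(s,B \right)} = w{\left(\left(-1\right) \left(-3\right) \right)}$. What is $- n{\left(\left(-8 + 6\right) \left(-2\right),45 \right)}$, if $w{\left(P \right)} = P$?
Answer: $-3$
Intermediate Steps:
$n{\left(s,B \right)} = 3$ ($n{\left(s,B \right)} = \left(-1\right) \left(-3\right) = 3$)
$- n{\left(\left(-8 + 6\right) \left(-2\right),45 \right)} = \left(-1\right) 3 = -3$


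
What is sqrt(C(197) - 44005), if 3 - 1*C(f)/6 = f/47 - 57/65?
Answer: I*sqrt(410717380255)/3055 ≈ 209.78*I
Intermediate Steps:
C(f) = 1512/65 - 6*f/47 (C(f) = 18 - 6*(f/47 - 57/65) = 18 - 6*(-57/65 + f/47) = 18 + (342/65 - 6*f/47) = 1512/65 - 6*f/47)
sqrt(C(197) - 44005) = sqrt((1512/65 - 6/47*197) - 44005) = sqrt((1512/65 - 1182/47) - 44005) = sqrt(-5766/3055 - 44005) = sqrt(-134441041/3055) = I*sqrt(410717380255)/3055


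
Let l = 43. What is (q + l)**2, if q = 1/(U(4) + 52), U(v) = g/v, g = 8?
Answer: 5396329/2916 ≈ 1850.6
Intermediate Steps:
U(v) = 8/v
q = 1/54 (q = 1/(8/4 + 52) = 1/(8*(1/4) + 52) = 1/(2 + 52) = 1/54 ≈ 0.018519)
(q + l)**2 = (1/54 + 43)**2 = (2323/54)**2 = 5396329/2916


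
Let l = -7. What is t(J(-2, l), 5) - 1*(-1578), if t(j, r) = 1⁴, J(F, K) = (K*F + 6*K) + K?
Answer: 1579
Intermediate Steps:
J(F, K) = 7*K + F*K (J(F, K) = (F*K + 6*K) + K = (6*K + F*K) + K = 7*K + F*K)
t(j, r) = 1
t(J(-2, l), 5) - 1*(-1578) = 1 - 1*(-1578) = 1 + 1578 = 1579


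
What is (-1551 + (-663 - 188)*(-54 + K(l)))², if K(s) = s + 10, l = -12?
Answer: 2125671025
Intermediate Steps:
K(s) = 10 + s
(-1551 + (-663 - 188)*(-54 + K(l)))² = (-1551 + (-663 - 188)*(-54 + (10 - 12)))² = (-1551 - 851*(-54 - 2))² = (-1551 - 851*(-56))² = (-1551 + 47656)² = 46105² = 2125671025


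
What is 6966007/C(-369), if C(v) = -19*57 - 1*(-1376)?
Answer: 6966007/293 ≈ 23775.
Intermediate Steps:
C(v) = 293 (C(v) = -1083 + 1376 = 293)
6966007/C(-369) = 6966007/293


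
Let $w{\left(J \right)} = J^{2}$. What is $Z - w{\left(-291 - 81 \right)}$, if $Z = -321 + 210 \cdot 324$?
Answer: $-70665$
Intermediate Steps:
$Z = 67719$ ($Z = -321 + 68040 = 67719$)
$Z - w{\left(-291 - 81 \right)} = 67719 - \left(-291 - 81\right)^{2} = 67719 - \left(-372\right)^{2} = 67719 - 138384 = -70665$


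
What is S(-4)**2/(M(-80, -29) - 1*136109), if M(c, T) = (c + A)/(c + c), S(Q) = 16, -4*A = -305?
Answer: -32768/17421949 ≈ -0.0018808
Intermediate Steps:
A = 305/4 (A = -1/4*(-305) = 305/4 ≈ 76.250)
M(c, T) = (305/4 + c)/(2*c) (M(c, T) = (c + 305/4)/(c + c) = (305/4 + c)/((2*c)) = (305/4 + c)*(1/(2*c)) = (305/4 + c)/(2*c))
S(-4)**2/(M(-80, -29) - 1*136109) = 16**2/((1/8)*(305 + 4*(-80))/(-80) - 1*136109) = 256/((1/8)*(-1/80)*(305 - 320) - 136109) = 256/((1/8)*(-1/80)*(-15) - 136109) = 256/(3/128 - 136109) = 256/(-17421949/128) = 256*(-128/17421949) = -32768/17421949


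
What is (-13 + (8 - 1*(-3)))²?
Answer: 4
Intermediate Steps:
(-13 + (8 - 1*(-3)))² = (-13 + (8 + 3))² = (-13 + 11)² = (-2)² = 4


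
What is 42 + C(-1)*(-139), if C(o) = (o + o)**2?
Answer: -514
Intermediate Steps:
C(o) = 4*o**2 (C(o) = (2*o)**2 = 4*o**2)
42 + C(-1)*(-139) = 42 + (4*(-1)**2)*(-139) = 42 + (4*1)*(-139) = 42 + 4*(-139) = 42 - 556 = -514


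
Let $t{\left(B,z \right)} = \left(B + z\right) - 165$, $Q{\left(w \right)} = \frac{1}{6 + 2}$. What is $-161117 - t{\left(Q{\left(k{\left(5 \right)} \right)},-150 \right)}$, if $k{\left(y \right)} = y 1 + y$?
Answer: $- \frac{1286417}{8} \approx -1.608 \cdot 10^{5}$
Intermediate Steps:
$k{\left(y \right)} = 2 y$ ($k{\left(y \right)} = y + y = 2 y$)
$Q{\left(w \right)} = \frac{1}{8}$
$t{\left(B,z \right)} = -165 + B + z$
$-161117 - t{\left(Q{\left(k{\left(5 \right)} \right)},-150 \right)} = -161117 - \left(-165 + \frac{1}{8} - 150\right) = -161117 - - \frac{2519}{8} = -161117 + \frac{2519}{8} = - \frac{1286417}{8}$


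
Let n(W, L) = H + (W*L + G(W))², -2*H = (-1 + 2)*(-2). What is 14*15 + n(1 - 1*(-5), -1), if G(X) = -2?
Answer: 275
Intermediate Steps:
H = 1 (H = -(-1 + 2)*(-2)/2 = -(-2)/2 = -½*(-2) = 1)
n(W, L) = 1 + (-2 + L*W)² (n(W, L) = 1 + (W*L - 2)² = 1 + (L*W - 2)² = 1 + (-2 + L*W)²)
14*15 + n(1 - 1*(-5), -1) = 14*15 + (1 + (-2 - (1 - 1*(-5)))²) = 210 + (1 + (-2 - (1 + 5))²) = 210 + (1 + (-2 - 1*6)²) = 210 + (1 + (-2 - 6)²) = 210 + (1 + (-8)²) = 210 + (1 + 64) = 210 + 65 = 275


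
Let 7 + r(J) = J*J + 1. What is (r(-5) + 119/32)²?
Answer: 528529/1024 ≈ 516.14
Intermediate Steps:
r(J) = -6 + J² (r(J) = -7 + (J*J + 1) = -7 + (J² + 1) = -7 + (1 + J²) = -6 + J²)
(r(-5) + 119/32)² = ((-6 + (-5)²) + 119/32)² = ((-6 + 25) + 119*(1/32))² = (19 + 119/32)² = (727/32)² = 528529/1024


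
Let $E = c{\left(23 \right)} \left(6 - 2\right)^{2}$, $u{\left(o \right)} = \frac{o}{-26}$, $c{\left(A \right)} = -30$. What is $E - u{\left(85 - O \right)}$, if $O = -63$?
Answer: $- \frac{6166}{13} \approx -474.31$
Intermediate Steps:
$u{\left(o \right)} = - \frac{o}{26}$ ($u{\left(o \right)} = o \left(- \frac{1}{26}\right) = - \frac{o}{26}$)
$E = -480$ ($E = - 30 \left(6 - 2\right)^{2} = - 30 \cdot 4^{2} = \left(-30\right) 16 = -480$)
$E - u{\left(85 - O \right)} = -480 - - \frac{85 - -63}{26} = -480 - - \frac{85 + 63}{26} = -480 - \left(- \frac{1}{26}\right) 148 = -480 - - \frac{74}{13} = -480 + \frac{74}{13} = - \frac{6166}{13}$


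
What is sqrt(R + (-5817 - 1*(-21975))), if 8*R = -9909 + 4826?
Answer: sqrt(248362)/4 ≈ 124.59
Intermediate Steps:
R = -5083/8 (R = (-9909 + 4826)/8 = (1/8)*(-5083) = -5083/8 ≈ -635.38)
sqrt(R + (-5817 - 1*(-21975))) = sqrt(-5083/8 + (-5817 - 1*(-21975))) = sqrt(-5083/8 + (-5817 + 21975)) = sqrt(-5083/8 + 16158) = sqrt(124181/8) = sqrt(248362)/4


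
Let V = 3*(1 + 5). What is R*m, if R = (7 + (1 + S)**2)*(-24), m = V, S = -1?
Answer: -3024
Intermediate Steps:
V = 18 (V = 3*6 = 18)
m = 18
R = -168 (R = (7 + (1 - 1)**2)*(-24) = (7 + 0**2)*(-24) = (7 + 0)*(-24) = 7*(-24) = -168)
R*m = -168*18 = -3024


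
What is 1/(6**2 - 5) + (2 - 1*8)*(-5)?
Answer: 931/31 ≈ 30.032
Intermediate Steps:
1/(6**2 - 5) + (2 - 1*8)*(-5) = 1/(36 - 5) + (2 - 8)*(-5) = 1/31 - 6*(-5) = 1/31 + 30 = 931/31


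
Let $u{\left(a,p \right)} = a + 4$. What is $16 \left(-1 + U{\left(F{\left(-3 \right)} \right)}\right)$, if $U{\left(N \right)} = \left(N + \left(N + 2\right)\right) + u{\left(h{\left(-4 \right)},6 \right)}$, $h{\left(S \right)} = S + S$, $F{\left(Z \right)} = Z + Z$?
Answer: $-240$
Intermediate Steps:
$F{\left(Z \right)} = 2 Z$
$h{\left(S \right)} = 2 S$
$u{\left(a,p \right)} = 4 + a$
$U{\left(N \right)} = -2 + 2 N$ ($U{\left(N \right)} = \left(N + \left(N + 2\right)\right) + \left(4 + 2 \left(-4\right)\right) = \left(N + \left(2 + N\right)\right) + \left(4 - 8\right) = \left(2 + 2 N\right) - 4 = -2 + 2 N$)
$16 \left(-1 + U{\left(F{\left(-3 \right)} \right)}\right) = 16 \left(-1 + \left(-2 + 2 \cdot 2 \left(-3\right)\right)\right) = 16 \left(-1 + \left(-2 + 2 \left(-6\right)\right)\right) = 16 \left(-1 - 14\right) = 16 \left(-15\right) = -240$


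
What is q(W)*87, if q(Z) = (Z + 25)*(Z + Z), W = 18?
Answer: 134676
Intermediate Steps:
q(Z) = 2*Z*(25 + Z) (q(Z) = (25 + Z)*(2*Z) = 2*Z*(25 + Z))
q(W)*87 = (2*18*(25 + 18))*87 = (2*18*43)*87 = 1548*87 = 134676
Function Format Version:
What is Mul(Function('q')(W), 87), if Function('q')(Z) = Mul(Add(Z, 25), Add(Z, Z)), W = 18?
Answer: 134676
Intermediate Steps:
Function('q')(Z) = Mul(2, Z, Add(25, Z)) (Function('q')(Z) = Mul(Add(25, Z), Mul(2, Z)) = Mul(2, Z, Add(25, Z)))
Mul(Function('q')(W), 87) = Mul(Mul(2, 18, Add(25, 18)), 87) = Mul(Mul(2, 18, 43), 87) = Mul(1548, 87) = 134676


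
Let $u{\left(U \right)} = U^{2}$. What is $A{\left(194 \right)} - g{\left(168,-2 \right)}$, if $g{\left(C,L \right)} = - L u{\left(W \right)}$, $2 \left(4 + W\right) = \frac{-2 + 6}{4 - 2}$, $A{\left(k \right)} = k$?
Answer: $176$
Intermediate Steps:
$W = -3$ ($W = -4 + \frac{\left(-2 + 6\right) \frac{1}{4 - 2}}{2} = -4 + \frac{4 \cdot \frac{1}{2}}{2} = -4 + \frac{1}{2} \cdot 2 = -4 + 1 = -3$)
$g{\left(C,L \right)} = - 9 L$ ($g{\left(C,L \right)} = - L \left(-3\right)^{2} = - L 9 = - 9 L$)
$A{\left(194 \right)} - g{\left(168,-2 \right)} = 194 - \left(-9\right) \left(-2\right) = 194 - 18 = 176$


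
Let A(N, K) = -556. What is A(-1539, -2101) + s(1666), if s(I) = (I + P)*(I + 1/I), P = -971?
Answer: 1928085819/1666 ≈ 1.1573e+6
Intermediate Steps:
s(I) = (-971 + I)*(I + 1/I) (s(I) = (I - 971)*(I + 1/I) = (-971 + I)*(I + 1/I))
A(-1539, -2101) + s(1666) = -556 + (1 + 1666**2 - 971*1666 - 971/1666) = -556 + (1 + 2775556 - 1617686 - 971*1/1666) = -556 + (1 + 2775556 - 1617686 - 971/1666) = -556 + 1929012115/1666 = 1928085819/1666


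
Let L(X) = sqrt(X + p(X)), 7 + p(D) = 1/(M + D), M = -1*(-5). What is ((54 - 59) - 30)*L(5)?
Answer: -7*I*sqrt(190)/2 ≈ -48.244*I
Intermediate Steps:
M = 5
p(D) = -7 + 1/(5 + D)
L(X) = sqrt(X + (-34 - 7*X)/(5 + X))
((54 - 59) - 30)*L(5) = ((54 - 59) - 30)*sqrt((-34 + 5**2 - 2*5)/(5 + 5)) = (-5 - 30)*sqrt((-34 + 25 - 10)/10) = -35*I*sqrt(190)/10 = -7*I*sqrt(190)/2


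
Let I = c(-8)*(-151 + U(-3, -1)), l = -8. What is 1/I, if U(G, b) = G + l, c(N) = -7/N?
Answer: -4/567 ≈ -0.0070547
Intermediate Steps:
U(G, b) = -8 + G (U(G, b) = G - 8 = -8 + G)
I = -567/4 (I = (-7/(-8))*(-151 + (-8 - 3)) = (-7*(-1/8))*(-151 - 11) = (7/8)*(-162) = -567/4 ≈ -141.75)
1/I = 1/(-567/4) = -4/567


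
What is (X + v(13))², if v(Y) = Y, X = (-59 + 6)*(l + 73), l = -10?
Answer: 11062276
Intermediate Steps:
X = -3339 (X = (-59 + 6)*(-10 + 73) = -53*63 = -3339)
(X + v(13))² = (-3339 + 13)² = (-3326)² = 11062276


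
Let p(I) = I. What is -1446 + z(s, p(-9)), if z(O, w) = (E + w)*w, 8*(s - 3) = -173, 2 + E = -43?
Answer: -960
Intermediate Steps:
E = -45 (E = -2 - 43 = -45)
s = -149/8 (s = 3 + (⅛)*(-173) = 3 - 173/8 = -149/8 ≈ -18.625)
z(O, w) = w*(-45 + w) (z(O, w) = (-45 + w)*w = w*(-45 + w))
-1446 + z(s, p(-9)) = -1446 - 9*(-45 - 9) = -1446 - 9*(-54) = -1446 + 486 = -960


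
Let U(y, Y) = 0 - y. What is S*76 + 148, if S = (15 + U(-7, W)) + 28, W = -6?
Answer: 3948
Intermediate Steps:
U(y, Y) = -y
S = 50 (S = (15 - 1*(-7)) + 28 = (15 + 7) + 28 = 22 + 28 = 50)
S*76 + 148 = 50*76 + 148 = 3800 + 148 = 3948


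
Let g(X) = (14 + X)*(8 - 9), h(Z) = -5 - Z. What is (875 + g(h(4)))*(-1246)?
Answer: -1084020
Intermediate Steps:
g(X) = -14 - X (g(X) = (14 + X)*(-1) = -14 - X)
(875 + g(h(4)))*(-1246) = (875 + (-14 - (-5 - 1*4)))*(-1246) = (875 + (-14 - (-5 - 4)))*(-1246) = (875 + (-14 - 1*(-9)))*(-1246) = (875 + (-14 + 9))*(-1246) = (875 - 5)*(-1246) = 870*(-1246) = -1084020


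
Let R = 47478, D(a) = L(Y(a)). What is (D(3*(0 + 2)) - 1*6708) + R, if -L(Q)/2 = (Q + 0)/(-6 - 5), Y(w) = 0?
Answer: 40770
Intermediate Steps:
L(Q) = 2*Q/11 (L(Q) = -2*(Q + 0)/(-6 - 5) = -2*Q/(-11) = -2*Q*(-1)/11 = -(-2)*Q/11 = 2*Q/11)
D(a) = 0 (D(a) = (2/11)*0 = 0)
(D(3*(0 + 2)) - 1*6708) + R = (0 - 1*6708) + 47478 = (0 - 6708) + 47478 = -6708 + 47478 = 40770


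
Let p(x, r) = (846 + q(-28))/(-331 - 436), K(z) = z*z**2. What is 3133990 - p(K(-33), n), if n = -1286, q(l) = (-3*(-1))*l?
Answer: 2403771092/767 ≈ 3.1340e+6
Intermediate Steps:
K(z) = z**3
q(l) = 3*l
p(x, r) = -762/767 (p(x, r) = (846 + 3*(-28))/(-331 - 436) = (846 - 84)/(-767) = 762*(-1/767) = -762/767)
3133990 - p(K(-33), n) = 3133990 - 1*(-762/767) = 3133990 + 762/767 = 2403771092/767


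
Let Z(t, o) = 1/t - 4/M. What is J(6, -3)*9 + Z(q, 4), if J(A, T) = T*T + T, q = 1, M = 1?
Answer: 51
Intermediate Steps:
J(A, T) = T + T**2 (J(A, T) = T**2 + T = T + T**2)
Z(t, o) = -4 + 1/t (Z(t, o) = 1/t - 4/1 = 1/t - 4*1 = 1/t - 4 = -4 + 1/t)
J(6, -3)*9 + Z(q, 4) = -3*(1 - 3)*9 + (-4 + 1/1) = -3*(-2)*9 + (-4 + 1) = 6*9 - 3 = 54 - 3 = 51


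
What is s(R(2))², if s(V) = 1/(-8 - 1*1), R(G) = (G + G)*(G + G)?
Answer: 1/81 ≈ 0.012346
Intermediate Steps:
R(G) = 4*G² (R(G) = (2*G)*(2*G) = 4*G²)
s(V) = -⅑ (s(V) = 1/(-8 - 1) = 1/(-9) = -⅑)
s(R(2))² = (-⅑)² = 1/81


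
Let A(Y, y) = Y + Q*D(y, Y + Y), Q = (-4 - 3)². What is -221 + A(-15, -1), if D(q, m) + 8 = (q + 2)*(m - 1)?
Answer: -2147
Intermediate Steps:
Q = 49 (Q = (-7)² = 49)
D(q, m) = -8 + (-1 + m)*(2 + q) (D(q, m) = -8 + (q + 2)*(m - 1) = -8 + (2 + q)*(-1 + m) = -8 + (-1 + m)*(2 + q))
A(Y, y) = -490 - 49*y + 197*Y + 98*Y*y (A(Y, y) = Y + 49*(-10 - y + 2*(Y + Y) + (Y + Y)*y) = Y + 49*(-10 - y + 2*(2*Y) + (2*Y)*y) = Y + 49*(-10 - y + 4*Y + 2*Y*y) = Y + (-490 - 49*y + 196*Y + 98*Y*y) = -490 - 49*y + 197*Y + 98*Y*y)
-221 + A(-15, -1) = -221 + (-490 - 49*(-1) + 197*(-15) + 98*(-15)*(-1)) = -221 + (-490 + 49 - 2955 + 1470) = -221 - 1926 = -2147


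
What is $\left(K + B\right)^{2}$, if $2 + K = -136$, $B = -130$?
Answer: $71824$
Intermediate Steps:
$K = -138$ ($K = -2 - 136 = -138$)
$\left(K + B\right)^{2} = \left(-138 - 130\right)^{2} = \left(-268\right)^{2} = 71824$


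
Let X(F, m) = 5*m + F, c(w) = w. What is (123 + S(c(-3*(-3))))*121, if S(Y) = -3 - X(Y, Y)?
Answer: 7986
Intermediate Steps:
X(F, m) = F + 5*m
S(Y) = -3 - 6*Y (S(Y) = -3 - (Y + 5*Y) = -3 - 6*Y)
(123 + S(c(-3*(-3))))*121 = (123 + (-3 - (-18)*(-3)))*121 = (123 + (-3 - 6*9))*121 = (123 + (-3 - 54))*121 = (123 - 57)*121 = 66*121 = 7986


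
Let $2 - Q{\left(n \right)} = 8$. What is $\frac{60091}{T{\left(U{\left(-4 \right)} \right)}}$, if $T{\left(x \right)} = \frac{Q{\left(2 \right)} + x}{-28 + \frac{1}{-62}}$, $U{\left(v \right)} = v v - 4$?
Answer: $- \frac{34792689}{124} \approx -2.8059 \cdot 10^{5}$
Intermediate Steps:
$Q{\left(n \right)} = -6$ ($Q{\left(n \right)} = 2 - 8 = -6$)
$U{\left(v \right)} = -4 + v^{2}$ ($U{\left(v \right)} = v^{2} - 4 = -4 + v^{2}$)
$T{\left(x \right)} = \frac{124}{579} - \frac{62 x}{1737}$ ($T{\left(x \right)} = \frac{-6 + x}{-28 + \frac{1}{-62}} = \frac{-6 + x}{-28 - \frac{1}{62}} = \frac{-6 + x}{- \frac{1737}{62}} = \left(-6 + x\right) \left(- \frac{62}{1737}\right) = \frac{124}{579} - \frac{62 x}{1737}$)
$\frac{60091}{T{\left(U{\left(-4 \right)} \right)}} = \frac{60091}{\frac{124}{579} - \frac{62 \left(-4 + \left(-4\right)^{2}\right)}{1737}} = \frac{60091}{\frac{124}{579} - \frac{62 \left(-4 + 16\right)}{1737}} = \frac{60091}{\frac{124}{579} - \frac{248}{579}} = \frac{60091}{- \frac{124}{579}} = 60091 \left(- \frac{579}{124}\right) = - \frac{34792689}{124}$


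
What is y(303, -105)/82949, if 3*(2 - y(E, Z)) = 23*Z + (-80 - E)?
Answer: 2804/248847 ≈ 0.011268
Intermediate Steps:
y(E, Z) = 86/3 - 23*Z/3 + E/3 (y(E, Z) = 2 - (23*Z + (-80 - E))/3 = 2 - (-80 - E + 23*Z)/3 = 2 + (80/3 - 23*Z/3 + E/3) = 86/3 - 23*Z/3 + E/3)
y(303, -105)/82949 = (86/3 - 23/3*(-105) + (⅓)*303)/82949 = (86/3 + 805 + 101)*(1/82949) = (2804/3)*(1/82949) = 2804/248847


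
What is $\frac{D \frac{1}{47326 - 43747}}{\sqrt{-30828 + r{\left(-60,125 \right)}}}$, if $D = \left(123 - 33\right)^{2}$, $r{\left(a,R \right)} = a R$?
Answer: $- \frac{225 i \sqrt{9582}}{1905221} \approx - 0.01156 i$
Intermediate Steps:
$r{\left(a,R \right)} = R a$
$D = 8100$ ($D = 90^{2} = 8100$)
$\frac{D \frac{1}{47326 - 43747}}{\sqrt{-30828 + r{\left(-60,125 \right)}}} = \frac{8100 \frac{1}{47326 - 43747}}{\sqrt{-30828 + 125 \left(-60\right)}} = \frac{8100 \cdot \frac{1}{3579}}{\sqrt{-30828 - 7500}} = \frac{8100 \cdot \frac{1}{3579}}{\sqrt{-38328}} = \frac{2700}{1193 \cdot 2 i \sqrt{9582}} = \frac{2700 \left(- \frac{i \sqrt{9582}}{19164}\right)}{1193} = - \frac{225 i \sqrt{9582}}{1905221}$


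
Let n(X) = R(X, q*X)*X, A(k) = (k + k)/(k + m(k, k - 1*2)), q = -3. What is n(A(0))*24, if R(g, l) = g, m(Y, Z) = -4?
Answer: 0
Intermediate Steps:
A(k) = 2*k/(-4 + k) (A(k) = (k + k)/(k - 4) = (2*k)/(-4 + k) = 2*k/(-4 + k))
n(X) = X**2 (n(X) = X*X = X**2)
n(A(0))*24 = (2*0/(-4 + 0))**2*24 = (2*0/(-4))**2*24 = (2*0*(-1/4))**2*24 = 0**2*24 = 0*24 = 0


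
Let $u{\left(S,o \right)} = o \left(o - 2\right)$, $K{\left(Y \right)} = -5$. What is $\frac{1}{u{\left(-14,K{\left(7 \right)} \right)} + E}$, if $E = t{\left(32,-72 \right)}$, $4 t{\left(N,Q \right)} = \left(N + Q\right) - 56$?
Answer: $\frac{1}{11} \approx 0.090909$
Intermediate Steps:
$u{\left(S,o \right)} = o \left(-2 + o\right)$
$t{\left(N,Q \right)} = -14 + \frac{N}{4} + \frac{Q}{4}$ ($t{\left(N,Q \right)} = \frac{\left(N + Q\right) - 56}{4} = \frac{-56 + N + Q}{4} = -14 + \frac{N}{4} + \frac{Q}{4}$)
$E = -24$ ($E = -14 + \frac{1}{4} \cdot 32 + \frac{1}{4} \left(-72\right) = -14 + 8 - 18 = -24$)
$\frac{1}{u{\left(-14,K{\left(7 \right)} \right)} + E} = \frac{1}{- 5 \left(-2 - 5\right) - 24} = \frac{1}{\left(-5\right) \left(-7\right) - 24} = \frac{1}{35 - 24} = \frac{1}{11}$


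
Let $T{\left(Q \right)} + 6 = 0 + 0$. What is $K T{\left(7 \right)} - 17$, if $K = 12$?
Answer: $-89$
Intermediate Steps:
$T{\left(Q \right)} = -6$ ($T{\left(Q \right)} = -6 + \left(0 + 0\right) = -6 + 0 = -6$)
$K T{\left(7 \right)} - 17 = 12 \left(-6\right) - 17 = -72 - 17 = -89$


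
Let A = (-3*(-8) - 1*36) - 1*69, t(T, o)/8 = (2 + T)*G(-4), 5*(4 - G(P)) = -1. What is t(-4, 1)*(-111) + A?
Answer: 36891/5 ≈ 7378.2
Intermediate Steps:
G(P) = 21/5 (G(P) = 4 - ⅕*(-1) = 4 + ⅕ = 21/5)
t(T, o) = 336/5 + 168*T/5 (t(T, o) = 8*((2 + T)*(21/5)) = 8*(42/5 + 21*T/5) = 336/5 + 168*T/5)
A = -81 (A = (24 - 36) - 69 = -12 - 69 = -81)
t(-4, 1)*(-111) + A = (336/5 + (168/5)*(-4))*(-111) - 81 = (336/5 - 672/5)*(-111) - 81 = -336/5*(-111) - 81 = 37296/5 - 81 = 36891/5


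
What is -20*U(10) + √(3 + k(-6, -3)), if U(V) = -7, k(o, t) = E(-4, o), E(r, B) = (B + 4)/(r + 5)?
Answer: 141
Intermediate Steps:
E(r, B) = (4 + B)/(5 + r)
k(o, t) = 4 + o (k(o, t) = (4 + o)/(5 - 4) = (4 + o)/1 = 1*(4 + o) = 4 + o)
-20*U(10) + √(3 + k(-6, -3)) = -20*(-7) + √(3 + (4 - 6)) = 140 + √(3 - 2) = 140 + √1 = 140 + 1 = 141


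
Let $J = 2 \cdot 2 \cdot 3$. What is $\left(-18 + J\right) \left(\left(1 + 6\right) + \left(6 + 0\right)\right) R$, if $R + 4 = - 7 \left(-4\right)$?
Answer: $-1872$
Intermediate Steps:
$J = 12$ ($J = 4 \cdot 3 = 12$)
$R = 24$ ($R = -4 - 7 \left(-4\right) = -4 - -28 = -4 + 28 = 24$)
$\left(-18 + J\right) \left(\left(1 + 6\right) + \left(6 + 0\right)\right) R = \left(-18 + 12\right) \left(\left(1 + 6\right) + \left(6 + 0\right)\right) 24 = - 6 \left(7 + 6\right) 24 = \left(-6\right) 13 \cdot 24 = \left(-78\right) 24 = -1872$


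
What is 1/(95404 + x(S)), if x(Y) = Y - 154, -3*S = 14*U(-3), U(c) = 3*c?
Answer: 1/95292 ≈ 1.0494e-5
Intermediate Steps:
S = 42 (S = -14*3*(-3)/3 = -14*(-9)/3 = -⅓*(-126) = 42)
x(Y) = -154 + Y
1/(95404 + x(S)) = 1/(95404 + (-154 + 42)) = 1/(95404 - 112) = 1/95292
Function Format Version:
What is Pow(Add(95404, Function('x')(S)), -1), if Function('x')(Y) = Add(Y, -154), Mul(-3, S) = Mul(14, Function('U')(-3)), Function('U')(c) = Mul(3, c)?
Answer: Rational(1, 95292) ≈ 1.0494e-5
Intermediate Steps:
S = 42 (S = Mul(Rational(-1, 3), Mul(14, Mul(3, -3))) = Mul(Rational(-1, 3), Mul(14, -9)) = Mul(Rational(-1, 3), -126) = 42)
Function('x')(Y) = Add(-154, Y)
Pow(Add(95404, Function('x')(S)), -1) = Pow(Add(95404, Add(-154, 42)), -1) = Pow(Add(95404, -112), -1) = Pow(95292, -1) = Rational(1, 95292)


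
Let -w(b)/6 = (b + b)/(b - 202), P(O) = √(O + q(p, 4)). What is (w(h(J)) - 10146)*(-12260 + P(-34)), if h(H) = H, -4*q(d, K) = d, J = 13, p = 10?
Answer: 7835929960/63 - 319573*I*√146/63 ≈ 1.2438e+8 - 61292.0*I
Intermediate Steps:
q(d, K) = -d/4
P(O) = √(-5/2 + O) (P(O) = √(O - ¼*10) = √(O - 5/2) = √(-5/2 + O))
w(b) = -12*b/(-202 + b) (w(b) = -6*(b + b)/(b - 202) = -6*2*b/(-202 + b) = -12*b/(-202 + b))
(w(h(J)) - 10146)*(-12260 + P(-34)) = (-12*13/(-202 + 13) - 10146)*(-12260 + √(-10 + 4*(-34))/2) = (-12*13/(-189) - 10146)*(-12260 + √(-10 - 136)/2) = (-12*13*(-1/189) - 10146)*(-12260 + √(-146)/2) = (52/63 - 10146)*(-12260 + (I*√146)/2) = -639146*(-12260 + I*√146/2)/63 = 7835929960/63 - 319573*I*√146/63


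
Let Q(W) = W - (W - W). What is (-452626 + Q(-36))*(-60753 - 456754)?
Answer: 234255753634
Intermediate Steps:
Q(W) = W (Q(W) = W - 1*0 = W + 0 = W)
(-452626 + Q(-36))*(-60753 - 456754) = (-452626 - 36)*(-60753 - 456754) = -452662*(-517507) = 234255753634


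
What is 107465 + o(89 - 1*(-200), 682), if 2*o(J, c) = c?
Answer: 107806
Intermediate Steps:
o(J, c) = c/2
107465 + o(89 - 1*(-200), 682) = 107465 + (½)*682 = 107465 + 341 = 107806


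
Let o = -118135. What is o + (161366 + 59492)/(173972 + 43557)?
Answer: -25697567557/217529 ≈ -1.1813e+5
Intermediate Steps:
o + (161366 + 59492)/(173972 + 43557) = -118135 + (161366 + 59492)/(173972 + 43557) = -118135 + 220858/217529 = -25697567557/217529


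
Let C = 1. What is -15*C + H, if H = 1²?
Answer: -14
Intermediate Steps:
H = 1
-15*C + H = -15*1 + 1 = -15 + 1 = -14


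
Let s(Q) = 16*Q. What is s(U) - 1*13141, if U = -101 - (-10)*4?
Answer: -14117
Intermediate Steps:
U = -61 (U = -101 - 1*(-40) = -101 + 40 = -61)
s(U) - 1*13141 = 16*(-61) - 1*13141 = -976 - 13141 = -14117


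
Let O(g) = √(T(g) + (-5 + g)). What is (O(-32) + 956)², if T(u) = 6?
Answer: (956 + I*√31)² ≈ 9.1391e+5 + 1.065e+4*I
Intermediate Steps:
O(g) = √(1 + g) (O(g) = √(6 + (-5 + g)) = √(1 + g))
(O(-32) + 956)² = (√(1 - 32) + 956)² = (√(-31) + 956)² = (I*√31 + 956)² = (956 + I*√31)²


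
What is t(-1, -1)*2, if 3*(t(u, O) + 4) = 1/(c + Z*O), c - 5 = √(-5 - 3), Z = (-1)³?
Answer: (-24*√2 + 71*I)/(3*(√2 - 3*I)) ≈ -7.9091 - 0.042855*I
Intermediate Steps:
Z = -1
c = 5 + 2*I*√2 (c = 5 + √(-5 - 3) = 5 + √(-8) = 5 + 2*I*√2 ≈ 5.0 + 2.8284*I)
t(u, O) = -4 + 1/(3*(5 - O + 2*I*√2)) (t(u, O) = -4 + 1/(3*((5 + 2*I*√2) - O)) = -4 + 1/(3*(5 - O + 2*I*√2)))
t(-1, -1)*2 = ((-59 + 12*(-1) - 24*I*√2)/(3*(5 - 1*(-1) + 2*I*√2)))*2 = ((-59 - 12 - 24*I*√2)/(3*(5 + 1 + 2*I*√2)))*2 = ((-71 - 24*I*√2)/(3*(6 + 2*I*√2)))*2 = 2*(-71 - 24*I*√2)/(3*(6 + 2*I*√2))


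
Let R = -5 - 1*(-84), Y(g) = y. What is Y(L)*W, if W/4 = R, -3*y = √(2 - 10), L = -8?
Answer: -632*I*√2/3 ≈ -297.93*I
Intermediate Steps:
y = -2*I*√2/3 (y = -√(2 - 10)/3 = -2*I*√2/3 ≈ -0.94281*I)
Y(g) = -2*I*√2/3
R = 79 (R = -5 + 84 = 79)
W = 316 (W = 4*79 = 316)
Y(L)*W = -2*I*√2/3*316 = -632*I*√2/3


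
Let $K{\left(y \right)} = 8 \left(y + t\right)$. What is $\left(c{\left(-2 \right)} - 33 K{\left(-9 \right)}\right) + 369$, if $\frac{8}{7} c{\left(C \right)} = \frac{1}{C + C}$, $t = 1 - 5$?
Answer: $\frac{121625}{32} \approx 3800.8$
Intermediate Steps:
$t = -4$
$c{\left(C \right)} = \frac{7}{16 C}$ ($c{\left(C \right)} = \frac{7}{8 \left(C + C\right)} = \frac{7}{8 \cdot 2 C} = \frac{7 \frac{1}{2 C}}{8} = \frac{7}{16 C}$)
$K{\left(y \right)} = -32 + 8 y$ ($K{\left(y \right)} = 8 \left(y - 4\right) = 8 \left(-4 + y\right) = -32 + 8 y$)
$\left(c{\left(-2 \right)} - 33 K{\left(-9 \right)}\right) + 369 = \left(\frac{7}{16 \left(-2\right)} - 33 \left(-32 + 8 \left(-9\right)\right)\right) + 369 = \left(\frac{7}{16} \left(- \frac{1}{2}\right) - 33 \left(-32 - 72\right)\right) + 369 = \left(- \frac{7}{32} - -3432\right) + 369 = \left(- \frac{7}{32} + 3432\right) + 369 = \frac{109817}{32} + 369 = \frac{121625}{32}$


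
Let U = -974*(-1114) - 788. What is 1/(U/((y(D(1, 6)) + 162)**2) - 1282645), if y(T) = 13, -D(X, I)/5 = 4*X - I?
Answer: -30625/39279918877 ≈ -7.7966e-7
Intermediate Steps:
D(X, I) = -20*X + 5*I (D(X, I) = -5*(4*X - I) = -5*(-I + 4*X) = -20*X + 5*I)
U = 1084248 (U = 1085036 - 788 = 1084248)
1/(U/((y(D(1, 6)) + 162)**2) - 1282645) = 1/(1084248/((13 + 162)**2) - 1282645) = 1/(1084248/(175**2) - 1282645) = 1/(1084248/30625 - 1282645) = 1/(-39279918877/30625) = -30625/39279918877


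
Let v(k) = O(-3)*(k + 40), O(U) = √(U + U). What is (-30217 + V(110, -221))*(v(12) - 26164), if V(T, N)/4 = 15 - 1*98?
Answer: 799284036 - 1588548*I*√6 ≈ 7.9928e+8 - 3.8911e+6*I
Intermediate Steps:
O(U) = √2*√U (O(U) = √(2*U) = √2*√U)
V(T, N) = -332 (V(T, N) = 4*(15 - 1*98) = 4*(15 - 98) = 4*(-83) = -332)
v(k) = I*√6*(40 + k) (v(k) = (√2*√(-3))*(k + 40) = (√2*(I*√3))*(40 + k) = (I*√6)*(40 + k) = I*√6*(40 + k))
(-30217 + V(110, -221))*(v(12) - 26164) = (-30217 - 332)*(I*√6*(40 + 12) - 26164) = -30549*(I*√6*52 - 26164) = -30549*(52*I*√6 - 26164) = -30549*(-26164 + 52*I*√6) = 799284036 - 1588548*I*√6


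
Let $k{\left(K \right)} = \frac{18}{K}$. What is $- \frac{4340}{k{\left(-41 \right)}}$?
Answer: $\frac{88970}{9} \approx 9885.6$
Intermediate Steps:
$- \frac{4340}{k{\left(-41 \right)}} = - \frac{4340}{18 \frac{1}{-41}} = - \frac{4340}{18 \left(- \frac{1}{41}\right)} = - \frac{4340}{- \frac{18}{41}} = \left(-4340\right) \left(- \frac{41}{18}\right) = \frac{88970}{9}$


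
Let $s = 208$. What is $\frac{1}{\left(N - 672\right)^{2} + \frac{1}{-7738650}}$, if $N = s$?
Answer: $\frac{7738650}{1666100390399} \approx 4.6448 \cdot 10^{-6}$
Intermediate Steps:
$N = 208$
$\frac{1}{\left(N - 672\right)^{2} + \frac{1}{-7738650}} = \frac{1}{\left(208 - 672\right)^{2} + \frac{1}{-7738650}} = \frac{1}{\left(-464\right)^{2} - \frac{1}{7738650}} = \frac{1}{215296 - \frac{1}{7738650}} = \frac{1}{\frac{1666100390399}{7738650}} = \frac{7738650}{1666100390399}$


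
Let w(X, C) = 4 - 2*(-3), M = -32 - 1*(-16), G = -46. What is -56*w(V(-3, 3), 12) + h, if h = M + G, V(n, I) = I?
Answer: -622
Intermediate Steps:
M = -16 (M = -32 + 16 = -16)
w(X, C) = 10 (w(X, C) = 4 + 6 = 10)
h = -62 (h = -16 - 46 = -62)
-56*w(V(-3, 3), 12) + h = -56*10 - 62 = -560 - 62 = -622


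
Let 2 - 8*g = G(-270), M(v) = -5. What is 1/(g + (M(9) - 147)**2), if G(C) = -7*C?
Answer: 1/22868 ≈ 4.3729e-5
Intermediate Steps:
g = -236 (g = 1/4 - (-7)*(-270)/8 = 1/4 - 1/8*1890 = 1/4 - 945/4 = -236)
1/(g + (M(9) - 147)**2) = 1/(-236 + (-5 - 147)**2) = 1/(-236 + (-152)**2) = 1/(-236 + 23104) = 1/22868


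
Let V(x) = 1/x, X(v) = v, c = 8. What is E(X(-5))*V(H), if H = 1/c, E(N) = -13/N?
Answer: 104/5 ≈ 20.800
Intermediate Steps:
H = ⅛ (H = 1/8 = ⅛ ≈ 0.12500)
E(X(-5))*V(H) = (-13/(-5))/(⅛) = -13*(-⅕)*8 = (13/5)*8 = 104/5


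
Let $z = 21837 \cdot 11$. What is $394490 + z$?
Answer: $634697$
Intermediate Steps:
$z = 240207$
$394490 + z = 394490 + 240207 = 634697$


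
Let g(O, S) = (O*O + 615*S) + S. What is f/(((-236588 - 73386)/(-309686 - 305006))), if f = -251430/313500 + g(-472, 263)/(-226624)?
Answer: -56862968462807/11470107410300 ≈ -4.9575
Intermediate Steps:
g(O, S) = O**2 + 616*S (g(O, S) = (O**2 + 615*S) + S = O**2 + 616*S)
f = -370025759/148013800 (f = -251430/313500 + ((-472)**2 + 616*263)/(-226624) = -251430*1/313500 + (222784 + 162008)*(-1/226624) = -8381/10450 + 384792*(-1/226624) = -8381/10450 - 48099/28328 = -370025759/148013800 ≈ -2.4999)
f/(((-236588 - 73386)/(-309686 - 305006))) = -370025759*(-309686 - 305006)/(-236588 - 73386)/148013800 = -370025759/(148013800*((-309974/(-614692)))) = -370025759/(148013800*((-309974*(-1/614692)))) = -370025759/(148013800*154987/307346) = -370025759/148013800*307346/154987 = -56862968462807/11470107410300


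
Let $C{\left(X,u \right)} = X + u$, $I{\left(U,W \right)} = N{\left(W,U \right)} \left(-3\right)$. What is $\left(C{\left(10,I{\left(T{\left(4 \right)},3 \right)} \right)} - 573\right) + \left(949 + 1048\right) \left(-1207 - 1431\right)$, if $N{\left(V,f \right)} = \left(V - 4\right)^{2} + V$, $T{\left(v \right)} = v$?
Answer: $-5268661$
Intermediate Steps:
$N{\left(V,f \right)} = V + \left(-4 + V\right)^{2}$ ($N{\left(V,f \right)} = \left(-4 + V\right)^{2} + V = V + \left(-4 + V\right)^{2}$)
$I{\left(U,W \right)} = - 3 W - 3 \left(-4 + W\right)^{2}$ ($I{\left(U,W \right)} = \left(W + \left(-4 + W\right)^{2}\right) \left(-3\right) = - 3 W - 3 \left(-4 + W\right)^{2}$)
$\left(C{\left(10,I{\left(T{\left(4 \right)},3 \right)} \right)} - 573\right) + \left(949 + 1048\right) \left(-1207 - 1431\right) = \left(\left(10 - \left(9 + 3 \left(-4 + 3\right)^{2}\right)\right) - 573\right) + \left(949 + 1048\right) \left(-1207 - 1431\right) = \left(\left(10 - \left(9 + 3 \left(-1\right)^{2}\right)\right) - 573\right) + 1997 \left(-2638\right) = \left(\left(10 - 12\right) - 573\right) - 5268086 = \left(-2 - 573\right) - 5268086 = -575 - 5268086 = -5268661$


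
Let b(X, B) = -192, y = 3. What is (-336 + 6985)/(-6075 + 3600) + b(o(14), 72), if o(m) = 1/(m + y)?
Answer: -481849/2475 ≈ -194.69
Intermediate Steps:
o(m) = 1/(3 + m) (o(m) = 1/(m + 3) = 1/(3 + m))
(-336 + 6985)/(-6075 + 3600) + b(o(14), 72) = (-336 + 6985)/(-6075 + 3600) - 192 = 6649/(-2475) - 192 = 6649*(-1/2475) - 192 = -6649/2475 - 192 = -481849/2475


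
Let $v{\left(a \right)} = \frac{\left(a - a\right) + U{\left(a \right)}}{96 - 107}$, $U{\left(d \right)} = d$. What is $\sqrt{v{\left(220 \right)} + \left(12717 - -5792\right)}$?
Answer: $\sqrt{18489} \approx 135.97$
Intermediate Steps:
$v{\left(a \right)} = - \frac{a}{11}$ ($v{\left(a \right)} = \frac{\left(a - a\right) + a}{96 - 107} = \frac{0 + a}{-11} = a \left(- \frac{1}{11}\right) = - \frac{a}{11}$)
$\sqrt{v{\left(220 \right)} + \left(12717 - -5792\right)} = \sqrt{\left(- \frac{1}{11}\right) 220 + \left(12717 - -5792\right)} = \sqrt{-20 + \left(12717 + 5792\right)} = \sqrt{-20 + 18509} = \sqrt{18489}$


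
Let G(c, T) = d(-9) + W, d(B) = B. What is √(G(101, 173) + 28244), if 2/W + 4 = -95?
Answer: √30747893/33 ≈ 168.03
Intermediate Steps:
W = -2/99 (W = 2/(-4 - 95) = 2/(-99) = 2*(-1/99) = -2/99 ≈ -0.020202)
G(c, T) = -893/99 (G(c, T) = -9 - 2/99 = -893/99)
√(G(101, 173) + 28244) = √(-893/99 + 28244) = √(2795263/99) = √30747893/33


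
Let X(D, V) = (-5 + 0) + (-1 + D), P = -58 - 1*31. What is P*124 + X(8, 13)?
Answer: -11034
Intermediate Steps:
P = -89 (P = -58 - 31 = -89)
X(D, V) = -6 + D (X(D, V) = -5 + (-1 + D) = -6 + D)
P*124 + X(8, 13) = -89*124 + (-6 + 8) = -11036 + 2 = -11034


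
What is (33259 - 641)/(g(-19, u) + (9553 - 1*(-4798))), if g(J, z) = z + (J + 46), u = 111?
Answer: 32618/14489 ≈ 2.2512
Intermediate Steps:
g(J, z) = 46 + J + z (g(J, z) = z + (46 + J) = 46 + J + z)
(33259 - 641)/(g(-19, u) + (9553 - 1*(-4798))) = (33259 - 641)/((46 - 19 + 111) + (9553 - 1*(-4798))) = 32618/(138 + (9553 + 4798)) = 32618/(138 + 14351) = 32618/14489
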